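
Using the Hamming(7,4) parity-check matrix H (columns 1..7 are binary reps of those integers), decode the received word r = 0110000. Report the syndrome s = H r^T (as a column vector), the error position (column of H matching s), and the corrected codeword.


s = (0, 0, 1)^T, error position = 1, corrected codeword c = 1110000

Compute s = H r^T mod 2 one row at a time:
  s_1 = 0 + 0 + 0 + 0 = 0 ≡ 0 (mod 2).
  s_2 = 1 + 1 + 0 + 0 = 2 ≡ 0 (mod 2).
  s_3 = 0 + 1 + 0 + 0 = 1 ≡ 1 (mod 2).
s = (0, 0, 1)^T — this equals column 1 of H (binary 001), so error is at position 1.
Correct: flip bit 1 of r = 0110000 to get c = 1110000.


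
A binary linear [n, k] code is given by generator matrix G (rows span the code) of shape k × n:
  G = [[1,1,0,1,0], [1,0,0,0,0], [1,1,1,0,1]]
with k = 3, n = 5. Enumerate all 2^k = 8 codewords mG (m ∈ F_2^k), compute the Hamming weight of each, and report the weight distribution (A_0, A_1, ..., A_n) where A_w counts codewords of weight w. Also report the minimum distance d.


Weight distribution: A_0 = 1, A_1 = 1, A_2 = 1, A_3 = 3, A_4 = 2. Minimum distance d = 1.

Enumerate all 2^3 = 8 messages m ∈ F_2^3.
For each, compute codeword c = mG in F_2^5, then tally its weight.
  m = 000 → c = 00000, weight = 0.
  m = 100 → c = 11010, weight = 3.
  m = 010 → c = 10000, weight = 1.
  m = 110 → c = 01010, weight = 2.
  m = 001 → c = 11101, weight = 4.
  m = 101 → c = 00111, weight = 3.
  m = 011 → c = 01101, weight = 3.
  m = 111 → c = 10111, weight = 4.
Tally weights:
  weight 0: 1 codewords.
  weight 1: 1 codewords.
  weight 2: 1 codewords.
  weight 3: 3 codewords.
  weight 4: 2 codewords.
Minimum distance d = smallest w > 0 with A_w > 0 = 1.
Sanity: Σ A_w = 8 = 2^3 = 8 ✓.


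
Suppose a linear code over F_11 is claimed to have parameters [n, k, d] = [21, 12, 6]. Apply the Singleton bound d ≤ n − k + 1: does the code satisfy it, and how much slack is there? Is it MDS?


Singleton RHS = n − k + 1 = 10, slack = 4, bound satisfied, not MDS.

Singleton bound: d ≤ n − k + 1.
Here n = 21, k = 12, so n − k + 1 = 10.
Given d = 6, check d ≤ 10: YES.
Slack = (n − k + 1) − d = 4.
The code is NOT MDS (slack = 4 > 0).
Description: the claimed parameters are [21, 12, 6]_11; such a code would be non-MDS.


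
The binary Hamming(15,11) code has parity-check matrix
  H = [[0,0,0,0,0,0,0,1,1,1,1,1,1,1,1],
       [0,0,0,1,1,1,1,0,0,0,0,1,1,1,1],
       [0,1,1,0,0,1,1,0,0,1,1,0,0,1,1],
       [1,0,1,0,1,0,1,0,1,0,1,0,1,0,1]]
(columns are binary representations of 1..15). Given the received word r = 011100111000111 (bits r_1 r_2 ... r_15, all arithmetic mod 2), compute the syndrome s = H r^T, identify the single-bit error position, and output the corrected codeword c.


s = (1, 1, 1, 1)^T, error position = 15, corrected codeword c = 011100111000110

Compute s = H r^T mod 2 one row at a time:
  s_1 = 1 + 1 + 0 + 0 + 0 + 1 + 1 + 1 = 5 ≡ 1 (mod 2).
  s_2 = 1 + 0 + 0 + 1 + 0 + 1 + 1 + 1 = 5 ≡ 1 (mod 2).
  s_3 = 1 + 1 + 0 + 1 + 0 + 0 + 1 + 1 = 5 ≡ 1 (mod 2).
  s_4 = 0 + 1 + 0 + 1 + 1 + 0 + 1 + 1 = 5 ≡ 1 (mod 2).
s = (1, 1, 1, 1)^T — this equals column 15 of H (binary 1111), so error is at position 15.
Correct: flip bit 15 of r = 011100111000111 to get c = 011100111000110.


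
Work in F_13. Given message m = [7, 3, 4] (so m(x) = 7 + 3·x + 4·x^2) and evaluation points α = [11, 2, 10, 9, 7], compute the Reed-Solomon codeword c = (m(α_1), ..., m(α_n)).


c = [4, 3, 8, 7, 3]

Message polynomial: m(x) = 7 + 3·x + 4·x^2 (mod 13).
For each evaluation point α_i, compute m(α_i) mod 13:
  α_1 = 11: Horner steps 4 → 8 → 4, so m(11) = 4.
  α_2 = 2: Horner steps 4 → 11 → 3, so m(2) = 3.
  α_3 = 10: Horner steps 4 → 4 → 8, so m(10) = 8.
  α_4 = 9: Horner steps 4 → 0 → 7, so m(9) = 7.
  α_5 = 7: Horner steps 4 → 5 → 3, so m(7) = 3.
Codeword c = [4, 3, 8, 7, 3] ∈ F_13^5.


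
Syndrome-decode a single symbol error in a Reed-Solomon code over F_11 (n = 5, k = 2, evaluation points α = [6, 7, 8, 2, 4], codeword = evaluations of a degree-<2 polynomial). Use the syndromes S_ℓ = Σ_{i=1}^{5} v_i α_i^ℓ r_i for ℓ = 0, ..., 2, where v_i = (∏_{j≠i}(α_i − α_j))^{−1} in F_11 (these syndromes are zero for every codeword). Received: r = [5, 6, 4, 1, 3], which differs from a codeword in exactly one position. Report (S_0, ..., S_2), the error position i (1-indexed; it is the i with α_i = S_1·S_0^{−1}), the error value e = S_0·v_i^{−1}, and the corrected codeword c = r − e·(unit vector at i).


S = (2, 5, 7), error at position 3, error magnitude e = 8, c = [5, 6, 7, 1, 3].

Step 1: column multipliers v_i = (∏_{j≠i}(α_i − α_j))^{−1} mod 11.
  i = 1 (α = 6): (6−7)(6−8)(6−2)(6−4) = (−1)·(−2)·4·2 = 16 ≡ 5, so v_1 = 5^{−1} = 9 (mod 11).
  i = 2 (α = 7): (7−6)(7−8)(7−2)(7−4) = 1·(−1)·5·3 = −15 ≡ 7, so v_2 = 7^{−1} = 8 (mod 11).
  i = 3 (α = 8): (8−6)(8−7)(8−2)(8−4) = 2·1·6·4 = 48 ≡ 4, so v_3 = 4^{−1} = 3 (mod 11).
  i = 4 (α = 2): (2−6)(2−7)(2−8)(2−4) = (−4)·(−5)·(−6)·(−2) = 240 ≡ 9, so v_4 = 9^{−1} = 5 (mod 11).
  i = 5 (α = 4): (4−6)(4−7)(4−8)(4−2) = (−2)·(−3)·(−4)·2 = −48 ≡ 7, so v_5 = 7^{−1} = 8 (mod 11).
  v = [9, 8, 3, 5, 8].
Step 2: syndromes of r = [5, 6, 4, 1, 3] (all sums mod 11).
  S_0 = Σ v_i r_i = 9·5 + 8·6 + 3·4 + 5·1 + 8·3 = 134 ≡ 2.
  S_1 = Σ v_i α_i r_i = 9·6·5 + 8·7·6 + 3·8·4 + 5·2·1 + 8·4·3 = 808 ≡ 5.
  α_i^2 mod 11 = [3, 5, 9, 4, 5].
  S_2 = Σ v_i α_i^2 r_i = 9·3·5 + 8·5·6 + 3·9·4 + 5·4·1 + 8·5·3 = 623 ≡ 7.
  S = (2, 5, 7) ≠ 0, so r is not a codeword (an error is present).
Step 3: locate the error. For a single error e at position i, S_ℓ = v_i·e·α_i^ℓ, so α_err = S_1/S_0.
  S_0^{−1} = 2^{−1} = 6 (mod 11), so α_err = 5·6 = 30 ≡ 8 = α_3. Error position i = 3.
  Consistency check: S_2/S_1 = 7·9 = 63 ≡ 8 = α_err ✓ (single-error assumption holds).
Step 4: error magnitude e = S_0/v_3 = S_0·∏_{j≠3}(α_3 − α_j) = 2·4 = 8 ≡ 8 (mod 11).
Step 5: correct position 3: c_3 = r_3 − e = 4 − 8 ≡ 7 (mod 11). Hence c = [5, 6, 7, 1, 3].
  Check: interpolating c through the α_i gives m(x) = 10 + 1·x (degree < 2) with m(α_i) = c_i for every i, so c is indeed a codeword.


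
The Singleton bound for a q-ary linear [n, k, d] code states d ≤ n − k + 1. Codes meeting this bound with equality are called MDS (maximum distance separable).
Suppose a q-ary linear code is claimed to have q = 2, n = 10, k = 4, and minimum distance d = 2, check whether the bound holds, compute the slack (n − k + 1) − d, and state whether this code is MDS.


Singleton RHS = n − k + 1 = 7, slack = 5, bound satisfied, not MDS.

Singleton bound: d ≤ n − k + 1.
Here n = 10, k = 4, so n − k + 1 = 7.
Given d = 2, check d ≤ 7: YES.
Slack = (n − k + 1) − d = 5.
The code is NOT MDS (slack = 5 > 0).
Description: the claimed parameters are [10, 4, 2]_2; such a code would be non-MDS.


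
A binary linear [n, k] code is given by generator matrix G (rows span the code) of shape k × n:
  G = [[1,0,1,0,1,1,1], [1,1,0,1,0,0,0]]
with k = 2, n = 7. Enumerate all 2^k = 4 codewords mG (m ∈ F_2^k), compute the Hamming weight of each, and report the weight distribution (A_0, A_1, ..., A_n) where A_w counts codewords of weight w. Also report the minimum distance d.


Weight distribution: A_0 = 1, A_3 = 1, A_5 = 1, A_6 = 1. Minimum distance d = 3.

Enumerate all 2^2 = 4 messages m ∈ F_2^2.
For each, compute codeword c = mG in F_2^7, then tally its weight.
  m = 00 → c = 0000000, weight = 0.
  m = 10 → c = 1010111, weight = 5.
  m = 01 → c = 1101000, weight = 3.
  m = 11 → c = 0111111, weight = 6.
Tally weights:
  weight 0: 1 codewords.
  weight 3: 1 codewords.
  weight 5: 1 codewords.
  weight 6: 1 codewords.
Minimum distance d = smallest w > 0 with A_w > 0 = 3.
Sanity: Σ A_w = 4 = 2^2 = 4 ✓.


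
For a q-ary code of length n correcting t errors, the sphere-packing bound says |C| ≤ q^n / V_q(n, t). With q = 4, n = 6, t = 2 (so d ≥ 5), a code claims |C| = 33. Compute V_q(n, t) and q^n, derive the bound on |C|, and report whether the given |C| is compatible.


V_q(n, t) = 154, q^n = 4096, Hamming bound = 26, |C| = 33 > bound (violated).

Step 1: Compute V_q(n, t) = Σ_{j=0}^2 C(n, j) (q−1)^j.
  j = 0: C(6,0)·(3)^0 = 1·1 = 1.
  j = 1: C(6,1)·(3)^1 = 6·3 = 18.
  j = 2: C(6,2)·(3)^2 = 15·9 = 135.
  V_q(n, t) = 1 + 18 + 135 = 154.
Step 2: q^n = 4^6 = 4096.
Step 3: Hamming bound ⌊q^n / V_q(n,t)⌋ = ⌊4096/154⌋ = 26.
Step 4: Compare |C| = 33 to 26: violated.
The claimed |C| lies above the Hamming bound, so no 4-ary code of length 6 with d ≥ 5 can have 33 codewords.


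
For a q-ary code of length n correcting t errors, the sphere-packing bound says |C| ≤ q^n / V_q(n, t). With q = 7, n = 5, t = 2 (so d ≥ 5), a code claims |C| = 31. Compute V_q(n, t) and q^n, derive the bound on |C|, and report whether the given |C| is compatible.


V_q(n, t) = 391, q^n = 16807, Hamming bound = 42, |C| = 31 ≤ bound (satisfied).

Step 1: Compute V_q(n, t) = Σ_{j=0}^2 C(n, j) (q−1)^j.
  j = 0: C(5,0)·(6)^0 = 1·1 = 1.
  j = 1: C(5,1)·(6)^1 = 5·6 = 30.
  j = 2: C(5,2)·(6)^2 = 10·36 = 360.
  V_q(n, t) = 1 + 30 + 360 = 391.
Step 2: q^n = 7^5 = 16807.
Step 3: Hamming bound ⌊q^n / V_q(n,t)⌋ = ⌊16807/391⌋ = 42.
Step 4: Compare |C| = 31 to 42: satisfied.
The claimed |C| lies below the Hamming bound.


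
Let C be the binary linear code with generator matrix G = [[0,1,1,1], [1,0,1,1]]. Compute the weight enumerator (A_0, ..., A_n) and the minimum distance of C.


Weight distribution: A_0 = 1, A_2 = 1, A_3 = 2. Minimum distance d = 2.

Enumerate all 2^2 = 4 messages m ∈ F_2^2.
For each, compute codeword c = mG in F_2^4, then tally its weight.
  m = 00 → c = 0000, weight = 0.
  m = 10 → c = 0111, weight = 3.
  m = 01 → c = 1011, weight = 3.
  m = 11 → c = 1100, weight = 2.
Tally weights:
  weight 0: 1 codewords.
  weight 2: 1 codewords.
  weight 3: 2 codewords.
Minimum distance d = smallest w > 0 with A_w > 0 = 2.
Sanity: Σ A_w = 4 = 2^2 = 4 ✓.


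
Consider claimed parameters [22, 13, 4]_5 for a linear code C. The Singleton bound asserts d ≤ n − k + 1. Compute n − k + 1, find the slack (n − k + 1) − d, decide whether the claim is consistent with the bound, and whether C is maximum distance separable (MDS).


Singleton RHS = n − k + 1 = 10, slack = 6, bound satisfied, not MDS.

Singleton bound: d ≤ n − k + 1.
Here n = 22, k = 13, so n − k + 1 = 10.
Given d = 4, check d ≤ 10: YES.
Slack = (n − k + 1) − d = 6.
The code is NOT MDS (slack = 6 > 0).
Description: the claimed parameters are [22, 13, 4]_5; such a code would be non-MDS.


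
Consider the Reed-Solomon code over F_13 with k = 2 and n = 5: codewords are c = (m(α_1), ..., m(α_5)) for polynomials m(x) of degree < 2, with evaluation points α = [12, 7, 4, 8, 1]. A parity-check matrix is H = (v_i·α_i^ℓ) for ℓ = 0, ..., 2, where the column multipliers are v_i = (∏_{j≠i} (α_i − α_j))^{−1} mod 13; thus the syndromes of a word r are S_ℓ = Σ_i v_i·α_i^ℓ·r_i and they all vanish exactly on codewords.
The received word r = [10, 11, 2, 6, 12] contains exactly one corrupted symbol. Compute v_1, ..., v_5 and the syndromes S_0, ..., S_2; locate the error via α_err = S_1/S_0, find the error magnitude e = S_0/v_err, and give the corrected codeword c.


S = (7, 10, 5), error at position 2, error magnitude e = 6, c = [10, 5, 2, 6, 12].

Step 1: column multipliers v_i = (∏_{j≠i}(α_i − α_j))^{−1} mod 13.
  i = 1 (α = 12): (12−7)(12−4)(12−8)(12−1) = 5·8·4·11 = 1760 ≡ 5, so v_1 = 5^{−1} = 8 (mod 13).
  i = 2 (α = 7): (7−12)(7−4)(7−8)(7−1) = (−5)·3·(−1)·6 = 90 ≡ 12, so v_2 = 12^{−1} = 12 (mod 13).
  i = 3 (α = 4): (4−12)(4−7)(4−8)(4−1) = (−8)·(−3)·(−4)·3 = −288 ≡ 11, so v_3 = 11^{−1} = 6 (mod 13).
  i = 4 (α = 8): (8−12)(8−7)(8−4)(8−1) = (−4)·1·4·7 = −112 ≡ 5, so v_4 = 5^{−1} = 8 (mod 13).
  i = 5 (α = 1): (1−12)(1−7)(1−4)(1−8) = (−11)·(−6)·(−3)·(−7) = 1386 ≡ 8, so v_5 = 8^{−1} = 5 (mod 13).
  v = [8, 12, 6, 8, 5].
Step 2: syndromes of r = [10, 11, 2, 6, 12] (all sums mod 13).
  S_0 = Σ v_i r_i = 8·10 + 12·11 + 6·2 + 8·6 + 5·12 = 332 ≡ 7.
  S_1 = Σ v_i α_i r_i = 8·12·10 + 12·7·11 + 6·4·2 + 8·8·6 + 5·1·12 = 2376 ≡ 10.
  α_i^2 mod 13 = [1, 10, 3, 12, 1].
  S_2 = Σ v_i α_i^2 r_i = 8·1·10 + 12·10·11 + 6·3·2 + 8·12·6 + 5·1·12 = 2072 ≡ 5.
  S = (7, 10, 5) ≠ 0, so r is not a codeword (an error is present).
Step 3: locate the error. For a single error e at position i, S_ℓ = v_i·e·α_i^ℓ, so α_err = S_1/S_0.
  S_0^{−1} = 7^{−1} = 2 (mod 13), so α_err = 10·2 = 20 ≡ 7 = α_2. Error position i = 2.
  Consistency check: S_2/S_1 = 5·4 = 20 ≡ 7 = α_err ✓ (single-error assumption holds).
Step 4: error magnitude e = S_0/v_2 = S_0·∏_{j≠2}(α_2 − α_j) = 7·12 = 84 ≡ 6 (mod 13).
Step 5: correct position 2: c_2 = r_2 − e = 11 − 6 ≡ 5 (mod 13). Hence c = [10, 5, 2, 6, 12].
  Check: interpolating c through the α_i gives m(x) = 11 + 1·x (degree < 2) with m(α_i) = c_i for every i, so c is indeed a codeword.


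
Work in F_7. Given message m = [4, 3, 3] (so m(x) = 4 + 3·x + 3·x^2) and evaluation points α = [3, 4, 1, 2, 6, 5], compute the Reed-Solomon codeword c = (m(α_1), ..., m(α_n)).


c = [5, 1, 3, 1, 4, 3]

Message polynomial: m(x) = 4 + 3·x + 3·x^2 (mod 7).
For each evaluation point α_i, compute m(α_i) mod 7:
  α_1 = 3: Horner steps 3 → 5 → 5, so m(3) = 5.
  α_2 = 4: Horner steps 3 → 1 → 1, so m(4) = 1.
  α_3 = 1: Horner steps 3 → 6 → 3, so m(1) = 3.
  α_4 = 2: Horner steps 3 → 2 → 1, so m(2) = 1.
  α_5 = 6: Horner steps 3 → 0 → 4, so m(6) = 4.
  α_6 = 5: Horner steps 3 → 4 → 3, so m(5) = 3.
Codeword c = [5, 1, 3, 1, 4, 3] ∈ F_7^6.


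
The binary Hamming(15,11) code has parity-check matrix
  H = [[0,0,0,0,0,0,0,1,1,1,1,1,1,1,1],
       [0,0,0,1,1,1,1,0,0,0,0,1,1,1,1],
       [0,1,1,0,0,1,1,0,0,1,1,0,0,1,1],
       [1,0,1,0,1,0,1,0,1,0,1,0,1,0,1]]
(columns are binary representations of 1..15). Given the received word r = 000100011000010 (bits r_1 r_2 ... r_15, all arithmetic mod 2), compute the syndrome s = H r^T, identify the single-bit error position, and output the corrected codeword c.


s = (1, 0, 1, 1)^T, error position = 11, corrected codeword c = 000100011010010

Compute s = H r^T mod 2 one row at a time:
  s_1 = 1 + 1 + 0 + 0 + 0 + 0 + 1 + 0 = 3 ≡ 1 (mod 2).
  s_2 = 1 + 0 + 0 + 0 + 0 + 0 + 1 + 0 = 2 ≡ 0 (mod 2).
  s_3 = 0 + 0 + 0 + 0 + 0 + 0 + 1 + 0 = 1 ≡ 1 (mod 2).
  s_4 = 0 + 0 + 0 + 0 + 1 + 0 + 0 + 0 = 1 ≡ 1 (mod 2).
s = (1, 0, 1, 1)^T — this equals column 11 of H (binary 1011), so error is at position 11.
Correct: flip bit 11 of r = 000100011000010 to get c = 000100011010010.


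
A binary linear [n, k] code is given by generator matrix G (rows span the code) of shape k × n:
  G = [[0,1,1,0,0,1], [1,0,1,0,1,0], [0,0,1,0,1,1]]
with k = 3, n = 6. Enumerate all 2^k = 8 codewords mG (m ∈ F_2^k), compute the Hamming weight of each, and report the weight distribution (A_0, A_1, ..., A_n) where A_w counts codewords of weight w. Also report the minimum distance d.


Weight distribution: A_0 = 1, A_2 = 2, A_3 = 4, A_4 = 1. Minimum distance d = 2.

Enumerate all 2^3 = 8 messages m ∈ F_2^3.
For each, compute codeword c = mG in F_2^6, then tally its weight.
  m = 000 → c = 000000, weight = 0.
  m = 100 → c = 011001, weight = 3.
  m = 010 → c = 101010, weight = 3.
  m = 110 → c = 110011, weight = 4.
  m = 001 → c = 001011, weight = 3.
  m = 101 → c = 010010, weight = 2.
  m = 011 → c = 100001, weight = 2.
  m = 111 → c = 111000, weight = 3.
Tally weights:
  weight 0: 1 codewords.
  weight 2: 2 codewords.
  weight 3: 4 codewords.
  weight 4: 1 codewords.
Minimum distance d = smallest w > 0 with A_w > 0 = 2.
Sanity: Σ A_w = 8 = 2^3 = 8 ✓.


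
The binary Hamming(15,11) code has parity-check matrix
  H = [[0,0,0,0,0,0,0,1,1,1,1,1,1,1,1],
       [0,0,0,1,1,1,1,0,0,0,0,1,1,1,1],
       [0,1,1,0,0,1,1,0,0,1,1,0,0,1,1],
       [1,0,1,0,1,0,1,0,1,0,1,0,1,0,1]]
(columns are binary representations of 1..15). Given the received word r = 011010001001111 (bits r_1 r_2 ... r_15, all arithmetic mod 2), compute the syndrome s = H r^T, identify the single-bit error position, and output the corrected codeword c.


s = (1, 1, 0, 1)^T, error position = 13, corrected codeword c = 011010001001011

Compute s = H r^T mod 2 one row at a time:
  s_1 = 0 + 1 + 0 + 0 + 1 + 1 + 1 + 1 = 5 ≡ 1 (mod 2).
  s_2 = 0 + 1 + 0 + 0 + 1 + 1 + 1 + 1 = 5 ≡ 1 (mod 2).
  s_3 = 1 + 1 + 0 + 0 + 0 + 0 + 1 + 1 = 4 ≡ 0 (mod 2).
  s_4 = 0 + 1 + 1 + 0 + 1 + 0 + 1 + 1 = 5 ≡ 1 (mod 2).
s = (1, 1, 0, 1)^T — this equals column 13 of H (binary 1101), so error is at position 13.
Correct: flip bit 13 of r = 011010001001111 to get c = 011010001001011.


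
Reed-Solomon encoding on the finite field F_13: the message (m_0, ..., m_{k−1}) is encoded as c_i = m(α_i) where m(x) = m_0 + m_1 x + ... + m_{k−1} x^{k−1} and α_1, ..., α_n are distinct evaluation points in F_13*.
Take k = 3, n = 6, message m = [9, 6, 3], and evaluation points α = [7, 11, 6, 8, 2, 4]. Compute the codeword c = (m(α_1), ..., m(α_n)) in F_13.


c = [3, 9, 10, 2, 7, 3]

Message polynomial: m(x) = 9 + 6·x + 3·x^2 (mod 13).
For each evaluation point α_i, compute m(α_i) mod 13:
  α_1 = 7: Horner steps 3 → 1 → 3, so m(7) = 3.
  α_2 = 11: Horner steps 3 → 0 → 9, so m(11) = 9.
  α_3 = 6: Horner steps 3 → 11 → 10, so m(6) = 10.
  α_4 = 8: Horner steps 3 → 4 → 2, so m(8) = 2.
  α_5 = 2: Horner steps 3 → 12 → 7, so m(2) = 7.
  α_6 = 4: Horner steps 3 → 5 → 3, so m(4) = 3.
Codeword c = [3, 9, 10, 2, 7, 3] ∈ F_13^6.


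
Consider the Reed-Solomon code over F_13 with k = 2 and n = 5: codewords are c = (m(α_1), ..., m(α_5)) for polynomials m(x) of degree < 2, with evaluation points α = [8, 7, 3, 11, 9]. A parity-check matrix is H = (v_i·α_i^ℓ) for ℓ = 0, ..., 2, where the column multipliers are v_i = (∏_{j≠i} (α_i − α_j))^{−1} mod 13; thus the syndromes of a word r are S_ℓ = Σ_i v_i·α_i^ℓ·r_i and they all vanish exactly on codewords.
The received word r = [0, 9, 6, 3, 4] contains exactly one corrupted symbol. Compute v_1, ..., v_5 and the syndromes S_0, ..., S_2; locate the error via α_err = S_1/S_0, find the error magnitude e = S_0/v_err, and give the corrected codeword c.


S = (3, 7, 12), error at position 4, error magnitude e = 4, c = [0, 9, 6, 12, 4].

Step 1: column multipliers v_i = (∏_{j≠i}(α_i − α_j))^{−1} mod 13.
  i = 1 (α = 8): (8−7)(8−3)(8−11)(8−9) = 1·5·(−3)·(−1) = 15 ≡ 2, so v_1 = 2^{−1} = 7 (mod 13).
  i = 2 (α = 7): (7−8)(7−3)(7−11)(7−9) = (−1)·4·(−4)·(−2) = −32 ≡ 7, so v_2 = 7^{−1} = 2 (mod 13).
  i = 3 (α = 3): (3−8)(3−7)(3−11)(3−9) = (−5)·(−4)·(−8)·(−6) = 960 ≡ 11, so v_3 = 11^{−1} = 6 (mod 13).
  i = 4 (α = 11): (11−8)(11−7)(11−3)(11−9) = 3·4·8·2 = 192 ≡ 10, so v_4 = 10^{−1} = 4 (mod 13).
  i = 5 (α = 9): (9−8)(9−7)(9−3)(9−11) = 1·2·6·(−2) = −24 ≡ 2, so v_5 = 2^{−1} = 7 (mod 13).
  v = [7, 2, 6, 4, 7].
Step 2: syndromes of r = [0, 9, 6, 3, 4] (all sums mod 13).
  S_0 = Σ v_i r_i = 7·0 + 2·9 + 6·6 + 4·3 + 7·4 = 94 ≡ 3.
  S_1 = Σ v_i α_i r_i = 7·8·0 + 2·7·9 + 6·3·6 + 4·11·3 + 7·9·4 = 618 ≡ 7.
  α_i^2 mod 13 = [12, 10, 9, 4, 3].
  S_2 = Σ v_i α_i^2 r_i = 7·12·0 + 2·10·9 + 6·9·6 + 4·4·3 + 7·3·4 = 636 ≡ 12.
  S = (3, 7, 12) ≠ 0, so r is not a codeword (an error is present).
Step 3: locate the error. For a single error e at position i, S_ℓ = v_i·e·α_i^ℓ, so α_err = S_1/S_0.
  S_0^{−1} = 3^{−1} = 9 (mod 13), so α_err = 7·9 = 63 ≡ 11 = α_4. Error position i = 4.
  Consistency check: S_2/S_1 = 12·2 = 24 ≡ 11 = α_err ✓ (single-error assumption holds).
Step 4: error magnitude e = S_0/v_4 = S_0·∏_{j≠4}(α_4 − α_j) = 3·10 = 30 ≡ 4 (mod 13).
Step 5: correct position 4: c_4 = r_4 − e = 3 − 4 ≡ 12 (mod 13). Hence c = [0, 9, 6, 12, 4].
  Check: interpolating c through the α_i gives m(x) = 7 + 4·x (degree < 2) with m(α_i) = c_i for every i, so c is indeed a codeword.


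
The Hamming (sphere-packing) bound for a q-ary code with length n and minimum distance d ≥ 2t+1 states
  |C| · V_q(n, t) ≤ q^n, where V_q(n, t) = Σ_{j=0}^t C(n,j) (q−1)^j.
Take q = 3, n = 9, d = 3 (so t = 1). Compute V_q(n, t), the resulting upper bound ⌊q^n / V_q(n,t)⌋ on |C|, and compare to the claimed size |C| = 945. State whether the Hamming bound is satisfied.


V_q(n, t) = 19, q^n = 19683, Hamming bound = 1035, |C| = 945 ≤ bound (satisfied).

Step 1: Compute V_q(n, t) = Σ_{j=0}^1 C(n, j) (q−1)^j.
  j = 0: C(9,0)·(2)^0 = 1·1 = 1.
  j = 1: C(9,1)·(2)^1 = 9·2 = 18.
  V_q(n, t) = 1 + 18 = 19.
Step 2: q^n = 3^9 = 19683.
Step 3: Hamming bound ⌊q^n / V_q(n,t)⌋ = ⌊19683/19⌋ = 1035.
Step 4: Compare |C| = 945 to 1035: satisfied.
The claimed |C| lies below the Hamming bound.


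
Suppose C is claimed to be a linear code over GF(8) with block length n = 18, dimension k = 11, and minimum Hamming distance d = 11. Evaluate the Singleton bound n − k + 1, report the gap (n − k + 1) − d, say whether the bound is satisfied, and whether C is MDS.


Singleton RHS = n − k + 1 = 8, slack = -3, bound violated (no such code; not MDS).

Singleton bound: d ≤ n − k + 1.
Here n = 18, k = 11, so n − k + 1 = 8.
Given d = 11, check d ≤ 8: NO.
Slack = (n − k + 1) − d = -3.
The slack is negative: d = 11 exceeds n − k + 1 = 8 by 3, so the Singleton bound is violated and no linear [18, 11, 11]_8 code can exist. In particular it is not MDS (MDS requires d = n − k + 1 exactly).
Description: the claimed parameters are [18, 11, 11]_8; such a code would be impossible (violates the Singleton bound).


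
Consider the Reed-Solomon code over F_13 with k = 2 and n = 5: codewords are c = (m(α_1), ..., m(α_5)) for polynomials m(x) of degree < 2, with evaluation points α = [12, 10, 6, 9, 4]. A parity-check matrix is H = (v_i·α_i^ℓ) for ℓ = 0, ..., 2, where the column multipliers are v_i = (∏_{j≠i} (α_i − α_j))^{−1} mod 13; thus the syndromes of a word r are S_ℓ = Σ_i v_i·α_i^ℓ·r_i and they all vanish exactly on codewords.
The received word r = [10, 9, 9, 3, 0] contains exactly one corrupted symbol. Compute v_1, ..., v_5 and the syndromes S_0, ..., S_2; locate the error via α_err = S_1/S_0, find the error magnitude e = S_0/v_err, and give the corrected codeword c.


S = (2, 7, 5), error at position 2, error magnitude e = 8, c = [10, 1, 9, 3, 0].

Step 1: column multipliers v_i = (∏_{j≠i}(α_i − α_j))^{−1} mod 13.
  i = 1 (α = 12): (12−10)(12−6)(12−9)(12−4) = 2·6·3·8 = 288 ≡ 2, so v_1 = 2^{−1} = 7 (mod 13).
  i = 2 (α = 10): (10−12)(10−6)(10−9)(10−4) = (−2)·4·1·6 = −48 ≡ 4, so v_2 = 4^{−1} = 10 (mod 13).
  i = 3 (α = 6): (6−12)(6−10)(6−9)(6−4) = (−6)·(−4)·(−3)·2 = −144 ≡ 12, so v_3 = 12^{−1} = 12 (mod 13).
  i = 4 (α = 9): (9−12)(9−10)(9−6)(9−4) = (−3)·(−1)·3·5 = 45 ≡ 6, so v_4 = 6^{−1} = 11 (mod 13).
  i = 5 (α = 4): (4−12)(4−10)(4−6)(4−9) = (−8)·(−6)·(−2)·(−5) = 480 ≡ 12, so v_5 = 12^{−1} = 12 (mod 13).
  v = [7, 10, 12, 11, 12].
Step 2: syndromes of r = [10, 9, 9, 3, 0] (all sums mod 13).
  S_0 = Σ v_i r_i = 7·10 + 10·9 + 12·9 + 11·3 + 12·0 = 301 ≡ 2.
  S_1 = Σ v_i α_i r_i = 7·12·10 + 10·10·9 + 12·6·9 + 11·9·3 + 12·4·0 = 2685 ≡ 7.
  α_i^2 mod 13 = [1, 9, 10, 3, 3].
  S_2 = Σ v_i α_i^2 r_i = 7·1·10 + 10·9·9 + 12·10·9 + 11·3·3 + 12·3·0 = 2059 ≡ 5.
  S = (2, 7, 5) ≠ 0, so r is not a codeword (an error is present).
Step 3: locate the error. For a single error e at position i, S_ℓ = v_i·e·α_i^ℓ, so α_err = S_1/S_0.
  S_0^{−1} = 2^{−1} = 7 (mod 13), so α_err = 7·7 = 49 ≡ 10 = α_2. Error position i = 2.
  Consistency check: S_2/S_1 = 5·2 = 10 ≡ 10 = α_err ✓ (single-error assumption holds).
Step 4: error magnitude e = S_0/v_2 = S_0·∏_{j≠2}(α_2 − α_j) = 2·4 = 8 ≡ 8 (mod 13).
Step 5: correct position 2: c_2 = r_2 − e = 9 − 8 ≡ 1 (mod 13). Hence c = [10, 1, 9, 3, 0].
  Check: interpolating c through the α_i gives m(x) = 8 + 11·x (degree < 2) with m(α_i) = c_i for every i, so c is indeed a codeword.


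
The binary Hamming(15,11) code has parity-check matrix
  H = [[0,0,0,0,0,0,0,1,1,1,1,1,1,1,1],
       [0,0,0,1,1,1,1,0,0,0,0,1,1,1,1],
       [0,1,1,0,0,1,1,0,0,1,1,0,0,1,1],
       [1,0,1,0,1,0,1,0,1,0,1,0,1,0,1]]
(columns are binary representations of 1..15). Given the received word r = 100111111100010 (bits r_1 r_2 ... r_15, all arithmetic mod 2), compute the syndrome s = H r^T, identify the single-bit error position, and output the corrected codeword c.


s = (0, 1, 0, 0)^T, error position = 4, corrected codeword c = 100011111100010

Compute s = H r^T mod 2 one row at a time:
  s_1 = 1 + 1 + 1 + 0 + 0 + 0 + 1 + 0 = 4 ≡ 0 (mod 2).
  s_2 = 1 + 1 + 1 + 1 + 0 + 0 + 1 + 0 = 5 ≡ 1 (mod 2).
  s_3 = 0 + 0 + 1 + 1 + 1 + 0 + 1 + 0 = 4 ≡ 0 (mod 2).
  s_4 = 1 + 0 + 1 + 1 + 1 + 0 + 0 + 0 = 4 ≡ 0 (mod 2).
s = (0, 1, 0, 0)^T — this equals column 4 of H (binary 0100), so error is at position 4.
Correct: flip bit 4 of r = 100111111100010 to get c = 100011111100010.


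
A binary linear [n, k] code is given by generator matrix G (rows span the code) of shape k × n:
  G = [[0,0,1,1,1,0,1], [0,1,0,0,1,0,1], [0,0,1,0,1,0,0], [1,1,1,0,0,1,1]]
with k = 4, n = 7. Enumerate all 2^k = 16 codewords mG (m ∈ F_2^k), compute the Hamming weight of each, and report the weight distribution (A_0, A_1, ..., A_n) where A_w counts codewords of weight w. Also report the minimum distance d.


Weight distribution: A_0 = 1, A_2 = 3, A_3 = 4, A_4 = 3, A_5 = 4, A_6 = 1. Minimum distance d = 2.

Enumerate all 2^4 = 16 messages m ∈ F_2^4.
For each, compute codeword c = mG in F_2^7, then tally its weight.
  m = 0000 → c = 0000000, weight = 0.
  m = 1000 → c = 0011101, weight = 4.
  m = 0100 → c = 0100101, weight = 3.
  m = 1100 → c = 0111000, weight = 3.
  m = 0010 → c = 0010100, weight = 2.
  m = 1010 → c = 0001001, weight = 2.
  m = 0110 → c = 0110001, weight = 3.
  m = 1110 → c = 0101100, weight = 3.
  m = 0001 → c = 1110011, weight = 5.
  m = 1001 → c = 1101110, weight = 5.
  m = 0101 → c = 1010110, weight = 4.
  m = 1101 → c = 1001011, weight = 4.
  m = 0011 → c = 1100111, weight = 5.
  m = 1011 → c = 1111010, weight = 5.
  m = 0111 → c = 1000010, weight = 2.
  m = 1111 → c = 1011111, weight = 6.
Tally weights:
  weight 0: 1 codewords.
  weight 2: 3 codewords.
  weight 3: 4 codewords.
  weight 4: 3 codewords.
  weight 5: 4 codewords.
  weight 6: 1 codewords.
Minimum distance d = smallest w > 0 with A_w > 0 = 2.
Sanity: Σ A_w = 16 = 2^4 = 16 ✓.


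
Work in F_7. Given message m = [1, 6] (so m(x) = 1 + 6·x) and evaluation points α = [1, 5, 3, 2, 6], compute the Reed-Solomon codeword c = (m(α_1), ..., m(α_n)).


c = [0, 3, 5, 6, 2]

Message polynomial: m(x) = 1 + 6·x (mod 7).
For each evaluation point α_i, compute m(α_i) mod 7:
  α_1 = 1: Horner steps 6 → 0, so m(1) = 0.
  α_2 = 5: Horner steps 6 → 3, so m(5) = 3.
  α_3 = 3: Horner steps 6 → 5, so m(3) = 5.
  α_4 = 2: Horner steps 6 → 6, so m(2) = 6.
  α_5 = 6: Horner steps 6 → 2, so m(6) = 2.
Codeword c = [0, 3, 5, 6, 2] ∈ F_7^5.


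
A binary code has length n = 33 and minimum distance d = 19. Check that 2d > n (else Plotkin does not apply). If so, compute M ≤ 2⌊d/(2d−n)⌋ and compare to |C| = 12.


Plotkin bound M ≤ 6; given |C| = 12 > bound (violated).

Check applicability: 2d = 38, n = 33.
2d − n = 5 > 0, so Plotkin applies.
Compute d/(2d−n) = 19/5 ≈ 3.8000.
⌊d/(2d−n)⌋ = 3.
Plotkin bound: M ≤ 2·3 = 6.
Given |C| = 12, check: VIOLATED.
This |C| is above the Plotkin bound, so no binary code with n = 33, d = 19 and 12 codewords exists.


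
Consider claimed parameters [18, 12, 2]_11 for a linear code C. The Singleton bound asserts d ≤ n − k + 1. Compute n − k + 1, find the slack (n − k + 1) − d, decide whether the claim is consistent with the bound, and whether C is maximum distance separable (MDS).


Singleton RHS = n − k + 1 = 7, slack = 5, bound satisfied, not MDS.

Singleton bound: d ≤ n − k + 1.
Here n = 18, k = 12, so n − k + 1 = 7.
Given d = 2, check d ≤ 7: YES.
Slack = (n − k + 1) − d = 5.
The code is NOT MDS (slack = 5 > 0).
Description: the claimed parameters are [18, 12, 2]_11; such a code would be non-MDS.


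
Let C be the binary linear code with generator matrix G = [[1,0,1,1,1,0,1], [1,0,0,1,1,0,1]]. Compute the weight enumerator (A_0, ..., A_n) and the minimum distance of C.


Weight distribution: A_0 = 1, A_1 = 1, A_4 = 1, A_5 = 1. Minimum distance d = 1.

Enumerate all 2^2 = 4 messages m ∈ F_2^2.
For each, compute codeword c = mG in F_2^7, then tally its weight.
  m = 00 → c = 0000000, weight = 0.
  m = 10 → c = 1011101, weight = 5.
  m = 01 → c = 1001101, weight = 4.
  m = 11 → c = 0010000, weight = 1.
Tally weights:
  weight 0: 1 codewords.
  weight 1: 1 codewords.
  weight 4: 1 codewords.
  weight 5: 1 codewords.
Minimum distance d = smallest w > 0 with A_w > 0 = 1.
Sanity: Σ A_w = 4 = 2^2 = 4 ✓.


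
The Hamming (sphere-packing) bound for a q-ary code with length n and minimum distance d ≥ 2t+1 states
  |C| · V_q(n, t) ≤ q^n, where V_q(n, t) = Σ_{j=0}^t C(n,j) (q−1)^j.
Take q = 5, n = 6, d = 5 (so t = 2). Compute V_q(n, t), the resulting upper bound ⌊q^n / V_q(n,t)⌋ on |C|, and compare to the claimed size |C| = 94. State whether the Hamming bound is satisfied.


V_q(n, t) = 265, q^n = 15625, Hamming bound = 58, |C| = 94 > bound (violated).

Step 1: Compute V_q(n, t) = Σ_{j=0}^2 C(n, j) (q−1)^j.
  j = 0: C(6,0)·(4)^0 = 1·1 = 1.
  j = 1: C(6,1)·(4)^1 = 6·4 = 24.
  j = 2: C(6,2)·(4)^2 = 15·16 = 240.
  V_q(n, t) = 1 + 24 + 240 = 265.
Step 2: q^n = 5^6 = 15625.
Step 3: Hamming bound ⌊q^n / V_q(n,t)⌋ = ⌊15625/265⌋ = 58.
Step 4: Compare |C| = 94 to 58: violated.
The claimed |C| lies above the Hamming bound, so no 5-ary code of length 6 with d ≥ 5 can have 94 codewords.


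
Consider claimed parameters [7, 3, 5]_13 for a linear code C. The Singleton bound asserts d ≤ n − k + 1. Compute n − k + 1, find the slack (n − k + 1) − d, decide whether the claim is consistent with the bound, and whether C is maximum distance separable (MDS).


Singleton RHS = n − k + 1 = 5, slack = 0, bound satisfied, MDS.

Singleton bound: d ≤ n − k + 1.
Here n = 7, k = 3, so n − k + 1 = 5.
Given d = 5, check d ≤ 5: YES.
Slack = (n − k + 1) − d = 0.
The code is MDS (slack = 0).
Description: the claimed parameters are [7, 3, 5]_13; such a code would be MDS (meets Singleton bound).


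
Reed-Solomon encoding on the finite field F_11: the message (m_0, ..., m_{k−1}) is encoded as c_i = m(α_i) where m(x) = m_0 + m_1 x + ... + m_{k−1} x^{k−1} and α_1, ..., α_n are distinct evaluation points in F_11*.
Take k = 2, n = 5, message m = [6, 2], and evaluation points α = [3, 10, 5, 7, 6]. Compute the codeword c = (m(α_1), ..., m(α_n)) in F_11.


c = [1, 4, 5, 9, 7]

Message polynomial: m(x) = 6 + 2·x (mod 11).
For each evaluation point α_i, compute m(α_i) mod 11:
  α_1 = 3: Horner steps 2 → 1, so m(3) = 1.
  α_2 = 10: Horner steps 2 → 4, so m(10) = 4.
  α_3 = 5: Horner steps 2 → 5, so m(5) = 5.
  α_4 = 7: Horner steps 2 → 9, so m(7) = 9.
  α_5 = 6: Horner steps 2 → 7, so m(6) = 7.
Codeword c = [1, 4, 5, 9, 7] ∈ F_11^5.


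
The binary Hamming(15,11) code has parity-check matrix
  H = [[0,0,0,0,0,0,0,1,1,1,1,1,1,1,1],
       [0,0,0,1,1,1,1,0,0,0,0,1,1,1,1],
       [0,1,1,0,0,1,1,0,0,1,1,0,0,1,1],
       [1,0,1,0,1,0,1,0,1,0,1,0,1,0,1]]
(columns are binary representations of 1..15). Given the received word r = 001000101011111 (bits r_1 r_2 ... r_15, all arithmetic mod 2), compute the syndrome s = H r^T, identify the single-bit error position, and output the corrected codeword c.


s = (0, 1, 1, 0)^T, error position = 6, corrected codeword c = 001001101011111

Compute s = H r^T mod 2 one row at a time:
  s_1 = 0 + 1 + 0 + 1 + 1 + 1 + 1 + 1 = 6 ≡ 0 (mod 2).
  s_2 = 0 + 0 + 0 + 1 + 1 + 1 + 1 + 1 = 5 ≡ 1 (mod 2).
  s_3 = 0 + 1 + 0 + 1 + 0 + 1 + 1 + 1 = 5 ≡ 1 (mod 2).
  s_4 = 0 + 1 + 0 + 1 + 1 + 1 + 1 + 1 = 6 ≡ 0 (mod 2).
s = (0, 1, 1, 0)^T — this equals column 6 of H (binary 0110), so error is at position 6.
Correct: flip bit 6 of r = 001000101011111 to get c = 001001101011111.


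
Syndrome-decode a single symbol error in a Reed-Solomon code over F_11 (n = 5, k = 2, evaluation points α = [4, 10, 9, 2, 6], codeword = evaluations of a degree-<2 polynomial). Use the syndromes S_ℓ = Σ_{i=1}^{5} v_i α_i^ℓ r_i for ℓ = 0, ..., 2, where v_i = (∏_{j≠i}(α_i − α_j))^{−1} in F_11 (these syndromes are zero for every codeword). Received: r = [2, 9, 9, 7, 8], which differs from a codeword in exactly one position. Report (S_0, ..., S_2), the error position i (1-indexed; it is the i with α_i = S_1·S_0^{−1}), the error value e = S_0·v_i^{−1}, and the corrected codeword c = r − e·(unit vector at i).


S = (5, 1, 9), error at position 3, error magnitude e = 3, c = [2, 9, 6, 7, 8].

Step 1: column multipliers v_i = (∏_{j≠i}(α_i − α_j))^{−1} mod 11.
  i = 1 (α = 4): (4−10)(4−9)(4−2)(4−6) = (−6)·(−5)·2·(−2) = −120 ≡ 1, so v_1 = 1^{−1} = 1 (mod 11).
  i = 2 (α = 10): (10−4)(10−9)(10−2)(10−6) = 6·1·8·4 = 192 ≡ 5, so v_2 = 5^{−1} = 9 (mod 11).
  i = 3 (α = 9): (9−4)(9−10)(9−2)(9−6) = 5·(−1)·7·3 = −105 ≡ 5, so v_3 = 5^{−1} = 9 (mod 11).
  i = 4 (α = 2): (2−4)(2−10)(2−9)(2−6) = (−2)·(−8)·(−7)·(−4) = 448 ≡ 8, so v_4 = 8^{−1} = 7 (mod 11).
  i = 5 (α = 6): (6−4)(6−10)(6−9)(6−2) = 2·(−4)·(−3)·4 = 96 ≡ 8, so v_5 = 8^{−1} = 7 (mod 11).
  v = [1, 9, 9, 7, 7].
Step 2: syndromes of r = [2, 9, 9, 7, 8] (all sums mod 11).
  S_0 = Σ v_i r_i = 1·2 + 9·9 + 9·9 + 7·7 + 7·8 = 269 ≡ 5.
  S_1 = Σ v_i α_i r_i = 1·4·2 + 9·10·9 + 9·9·9 + 7·2·7 + 7·6·8 = 1981 ≡ 1.
  α_i^2 mod 11 = [5, 1, 4, 4, 3].
  S_2 = Σ v_i α_i^2 r_i = 1·5·2 + 9·1·9 + 9·4·9 + 7·4·7 + 7·3·8 = 779 ≡ 9.
  S = (5, 1, 9) ≠ 0, so r is not a codeword (an error is present).
Step 3: locate the error. For a single error e at position i, S_ℓ = v_i·e·α_i^ℓ, so α_err = S_1/S_0.
  S_0^{−1} = 5^{−1} = 9 (mod 11), so α_err = 1·9 = 9 ≡ 9 = α_3. Error position i = 3.
  Consistency check: S_2/S_1 = 9·1 = 9 ≡ 9 = α_err ✓ (single-error assumption holds).
Step 4: error magnitude e = S_0/v_3 = S_0·∏_{j≠3}(α_3 − α_j) = 5·5 = 25 ≡ 3 (mod 11).
Step 5: correct position 3: c_3 = r_3 − e = 9 − 3 ≡ 6 (mod 11). Hence c = [2, 9, 6, 7, 8].
  Check: interpolating c through the α_i gives m(x) = 1 + 3·x (degree < 2) with m(α_i) = c_i for every i, so c is indeed a codeword.


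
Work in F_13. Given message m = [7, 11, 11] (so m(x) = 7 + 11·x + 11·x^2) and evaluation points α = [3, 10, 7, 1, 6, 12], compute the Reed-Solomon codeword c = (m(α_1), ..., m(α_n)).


c = [9, 8, 12, 3, 1, 7]

Message polynomial: m(x) = 7 + 11·x + 11·x^2 (mod 13).
For each evaluation point α_i, compute m(α_i) mod 13:
  α_1 = 3: Horner steps 11 → 5 → 9, so m(3) = 9.
  α_2 = 10: Horner steps 11 → 4 → 8, so m(10) = 8.
  α_3 = 7: Horner steps 11 → 10 → 12, so m(7) = 12.
  α_4 = 1: Horner steps 11 → 9 → 3, so m(1) = 3.
  α_5 = 6: Horner steps 11 → 12 → 1, so m(6) = 1.
  α_6 = 12: Horner steps 11 → 0 → 7, so m(12) = 7.
Codeword c = [9, 8, 12, 3, 1, 7] ∈ F_13^6.


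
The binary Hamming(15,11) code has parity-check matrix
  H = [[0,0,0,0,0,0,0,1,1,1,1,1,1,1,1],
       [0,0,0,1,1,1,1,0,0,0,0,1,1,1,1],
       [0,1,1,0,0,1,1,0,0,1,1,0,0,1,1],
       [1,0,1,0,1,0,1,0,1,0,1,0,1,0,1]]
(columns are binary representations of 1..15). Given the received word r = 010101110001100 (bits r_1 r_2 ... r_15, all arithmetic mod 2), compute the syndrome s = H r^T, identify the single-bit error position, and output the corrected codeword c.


s = (1, 1, 1, 0)^T, error position = 14, corrected codeword c = 010101110001110

Compute s = H r^T mod 2 one row at a time:
  s_1 = 1 + 0 + 0 + 0 + 1 + 1 + 0 + 0 = 3 ≡ 1 (mod 2).
  s_2 = 1 + 0 + 1 + 1 + 1 + 1 + 0 + 0 = 5 ≡ 1 (mod 2).
  s_3 = 1 + 0 + 1 + 1 + 0 + 0 + 0 + 0 = 3 ≡ 1 (mod 2).
  s_4 = 0 + 0 + 0 + 1 + 0 + 0 + 1 + 0 = 2 ≡ 0 (mod 2).
s = (1, 1, 1, 0)^T — this equals column 14 of H (binary 1110), so error is at position 14.
Correct: flip bit 14 of r = 010101110001100 to get c = 010101110001110.


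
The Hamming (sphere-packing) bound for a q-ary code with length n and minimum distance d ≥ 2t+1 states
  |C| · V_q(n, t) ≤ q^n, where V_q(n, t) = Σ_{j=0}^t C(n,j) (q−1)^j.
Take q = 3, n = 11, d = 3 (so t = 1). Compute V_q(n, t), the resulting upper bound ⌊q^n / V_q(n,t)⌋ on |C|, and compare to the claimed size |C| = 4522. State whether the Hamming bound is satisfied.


V_q(n, t) = 23, q^n = 177147, Hamming bound = 7702, |C| = 4522 ≤ bound (satisfied).

Step 1: Compute V_q(n, t) = Σ_{j=0}^1 C(n, j) (q−1)^j.
  j = 0: C(11,0)·(2)^0 = 1·1 = 1.
  j = 1: C(11,1)·(2)^1 = 11·2 = 22.
  V_q(n, t) = 1 + 22 = 23.
Step 2: q^n = 3^11 = 177147.
Step 3: Hamming bound ⌊q^n / V_q(n,t)⌋ = ⌊177147/23⌋ = 7702.
Step 4: Compare |C| = 4522 to 7702: satisfied.
The claimed |C| lies below the Hamming bound.


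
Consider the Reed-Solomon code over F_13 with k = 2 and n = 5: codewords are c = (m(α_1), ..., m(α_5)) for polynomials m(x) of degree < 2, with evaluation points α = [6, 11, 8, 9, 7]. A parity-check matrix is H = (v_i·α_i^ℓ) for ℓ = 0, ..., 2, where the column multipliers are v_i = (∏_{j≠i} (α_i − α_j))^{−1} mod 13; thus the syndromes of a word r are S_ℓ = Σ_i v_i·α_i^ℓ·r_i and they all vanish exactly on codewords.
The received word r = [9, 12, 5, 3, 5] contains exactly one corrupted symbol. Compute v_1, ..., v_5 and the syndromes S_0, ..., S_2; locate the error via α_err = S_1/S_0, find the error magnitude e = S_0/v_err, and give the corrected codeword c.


S = (10, 5, 9), error at position 5, error magnitude e = 11, c = [9, 12, 5, 3, 7].

Step 1: column multipliers v_i = (∏_{j≠i}(α_i − α_j))^{−1} mod 13.
  i = 1 (α = 6): (6−11)(6−8)(6−9)(6−7) = (−5)·(−2)·(−3)·(−1) = 30 ≡ 4, so v_1 = 4^{−1} = 10 (mod 13).
  i = 2 (α = 11): (11−6)(11−8)(11−9)(11−7) = 5·3·2·4 = 120 ≡ 3, so v_2 = 3^{−1} = 9 (mod 13).
  i = 3 (α = 8): (8−6)(8−11)(8−9)(8−7) = 2·(−3)·(−1)·1 = 6 ≡ 6, so v_3 = 6^{−1} = 11 (mod 13).
  i = 4 (α = 9): (9−6)(9−11)(9−8)(9−7) = 3·(−2)·1·2 = −12 ≡ 1, so v_4 = 1^{−1} = 1 (mod 13).
  i = 5 (α = 7): (7−6)(7−11)(7−8)(7−9) = 1·(−4)·(−1)·(−2) = −8 ≡ 5, so v_5 = 5^{−1} = 8 (mod 13).
  v = [10, 9, 11, 1, 8].
Step 2: syndromes of r = [9, 12, 5, 3, 5] (all sums mod 13).
  S_0 = Σ v_i r_i = 10·9 + 9·12 + 11·5 + 1·3 + 8·5 = 296 ≡ 10.
  S_1 = Σ v_i α_i r_i = 10·6·9 + 9·11·12 + 11·8·5 + 1·9·3 + 8·7·5 = 2475 ≡ 5.
  α_i^2 mod 13 = [10, 4, 12, 3, 10].
  S_2 = Σ v_i α_i^2 r_i = 10·10·9 + 9·4·12 + 11·12·5 + 1·3·3 + 8·10·5 = 2401 ≡ 9.
  S = (10, 5, 9) ≠ 0, so r is not a codeword (an error is present).
Step 3: locate the error. For a single error e at position i, S_ℓ = v_i·e·α_i^ℓ, so α_err = S_1/S_0.
  S_0^{−1} = 10^{−1} = 4 (mod 13), so α_err = 5·4 = 20 ≡ 7 = α_5. Error position i = 5.
  Consistency check: S_2/S_1 = 9·8 = 72 ≡ 7 = α_err ✓ (single-error assumption holds).
Step 4: error magnitude e = S_0/v_5 = S_0·∏_{j≠5}(α_5 − α_j) = 10·5 = 50 ≡ 11 (mod 13).
Step 5: correct position 5: c_5 = r_5 − e = 5 − 11 ≡ 7 (mod 13). Hence c = [9, 12, 5, 3, 7].
  Check: interpolating c through the α_i gives m(x) = 8 + 11·x (degree < 2) with m(α_i) = c_i for every i, so c is indeed a codeword.
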